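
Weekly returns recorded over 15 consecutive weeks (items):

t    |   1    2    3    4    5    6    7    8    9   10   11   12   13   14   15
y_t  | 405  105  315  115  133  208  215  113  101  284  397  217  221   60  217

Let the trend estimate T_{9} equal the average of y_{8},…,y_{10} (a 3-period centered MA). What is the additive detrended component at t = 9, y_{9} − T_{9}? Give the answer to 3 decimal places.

Trend T_9 = (113 + 101 + 284) / 3 = 498/3 = 166.00000
Detrended value: 101 − 166.00000 = -65.000

-65.000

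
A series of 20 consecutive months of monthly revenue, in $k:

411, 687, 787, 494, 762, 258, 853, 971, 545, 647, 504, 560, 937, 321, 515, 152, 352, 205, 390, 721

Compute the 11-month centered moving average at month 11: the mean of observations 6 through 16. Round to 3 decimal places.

Sum of periods 6–16: 258 + 853 + 971 + 545 + 647 + 504 + 560 + 937 + 321 + 515 + 152 = 6263
Divide by 11: 6263 / 11 = 569.364

569.364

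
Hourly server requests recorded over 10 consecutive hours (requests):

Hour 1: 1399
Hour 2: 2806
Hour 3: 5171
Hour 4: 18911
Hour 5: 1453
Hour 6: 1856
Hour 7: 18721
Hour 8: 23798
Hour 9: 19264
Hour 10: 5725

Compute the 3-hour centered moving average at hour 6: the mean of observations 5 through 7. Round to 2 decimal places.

7343.33

Sum of periods 5–7: 1453 + 1856 + 18721 = 22030
Divide by 3: 22030 / 3 = 7343.33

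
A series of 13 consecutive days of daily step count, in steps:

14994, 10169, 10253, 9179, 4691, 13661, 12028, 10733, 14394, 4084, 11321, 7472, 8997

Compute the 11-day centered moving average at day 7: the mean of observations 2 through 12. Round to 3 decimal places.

9816.818

Sum of periods 2–12: 10169 + 10253 + 9179 + 4691 + 13661 + 12028 + 10733 + 14394 + 4084 + 11321 + 7472 = 107985
Divide by 11: 107985 / 11 = 9816.818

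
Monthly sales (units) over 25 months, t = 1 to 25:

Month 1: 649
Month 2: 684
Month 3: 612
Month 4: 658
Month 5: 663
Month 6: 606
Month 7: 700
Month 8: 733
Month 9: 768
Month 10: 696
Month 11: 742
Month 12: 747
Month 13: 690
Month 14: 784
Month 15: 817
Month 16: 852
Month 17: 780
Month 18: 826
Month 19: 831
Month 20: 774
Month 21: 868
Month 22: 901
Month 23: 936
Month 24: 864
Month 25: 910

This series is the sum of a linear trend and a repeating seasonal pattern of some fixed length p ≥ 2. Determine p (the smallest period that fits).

7

First differences y_{t+1} − y_t: 35, -72, 46, 5, -57, 94, 33, 35, -72, 46, 5, -57, 94, 33, 35, -72, …
The difference pattern repeats every 7 terms and not for any smaller step, so p = 7.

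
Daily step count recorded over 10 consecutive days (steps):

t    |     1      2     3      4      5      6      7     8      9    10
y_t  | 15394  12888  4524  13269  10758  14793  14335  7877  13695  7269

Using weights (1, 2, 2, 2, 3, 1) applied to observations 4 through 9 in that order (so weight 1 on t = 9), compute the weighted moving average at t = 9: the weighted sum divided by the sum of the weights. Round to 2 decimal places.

Weighted sum: 1·13269 + 2·10758 + 2·14793 + 2·14335 + 3·7877 + 1·13695 = 13269 + 21516 + 29586 + 28670 + 23631 + 13695 = 130367
Weight total: 1 + 2 + 2 + 2 + 3 + 1 = 11
WMA = 130367 / 11 = 11851.55

11851.55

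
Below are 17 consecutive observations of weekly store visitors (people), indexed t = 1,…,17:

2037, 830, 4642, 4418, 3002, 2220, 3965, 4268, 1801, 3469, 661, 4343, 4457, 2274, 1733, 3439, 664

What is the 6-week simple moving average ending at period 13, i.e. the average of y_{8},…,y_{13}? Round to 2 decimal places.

Sum of periods 8–13: 4268 + 1801 + 3469 + 661 + 4343 + 4457 = 18999
Divide by 6: 18999 / 6 = 3166.50

3166.50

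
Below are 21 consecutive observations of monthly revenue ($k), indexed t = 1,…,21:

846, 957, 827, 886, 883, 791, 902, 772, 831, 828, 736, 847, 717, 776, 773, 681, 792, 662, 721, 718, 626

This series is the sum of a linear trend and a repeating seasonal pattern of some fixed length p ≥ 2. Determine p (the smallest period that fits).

5

First differences y_{t+1} − y_t: 111, -130, 59, -3, -92, 111, -130, 59, -3, -92, 111, -130, …
The difference pattern repeats every 5 terms and not for any smaller step, so p = 5.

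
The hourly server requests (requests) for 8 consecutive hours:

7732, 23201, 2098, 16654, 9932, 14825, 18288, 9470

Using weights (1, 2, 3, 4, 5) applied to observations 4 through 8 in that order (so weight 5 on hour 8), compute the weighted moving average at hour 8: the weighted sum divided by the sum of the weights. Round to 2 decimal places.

Weighted sum: 1·16654 + 2·9932 + 3·14825 + 4·18288 + 5·9470 = 16654 + 19864 + 44475 + 73152 + 47350 = 201495
Weight total: 1 + 2 + 3 + 4 + 5 = 15
WMA = 201495 / 15 = 13433.00

13433.00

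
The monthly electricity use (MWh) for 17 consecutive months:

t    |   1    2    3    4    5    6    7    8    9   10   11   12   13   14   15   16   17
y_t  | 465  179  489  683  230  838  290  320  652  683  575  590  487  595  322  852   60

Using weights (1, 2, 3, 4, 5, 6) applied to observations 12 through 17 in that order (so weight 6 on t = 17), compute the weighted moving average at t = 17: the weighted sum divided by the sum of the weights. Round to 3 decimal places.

440.810

Weighted sum: 1·590 + 2·487 + 3·595 + 4·322 + 5·852 + 6·60 = 590 + 974 + 1785 + 1288 + 4260 + 360 = 9257
Weight total: 1 + 2 + 3 + 4 + 5 + 6 = 21
WMA = 9257 / 21 = 440.810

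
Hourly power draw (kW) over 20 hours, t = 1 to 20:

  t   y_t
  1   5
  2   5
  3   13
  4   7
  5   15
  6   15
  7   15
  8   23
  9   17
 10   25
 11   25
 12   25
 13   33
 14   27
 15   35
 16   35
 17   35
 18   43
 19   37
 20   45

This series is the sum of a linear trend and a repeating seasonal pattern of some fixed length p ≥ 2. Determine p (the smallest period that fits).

First differences y_{t+1} − y_t: 0, 8, -6, 8, 0, 0, 8, -6, 8, 0, 0, 8, …
The difference pattern repeats every 5 terms and not for any smaller step, so p = 5.

5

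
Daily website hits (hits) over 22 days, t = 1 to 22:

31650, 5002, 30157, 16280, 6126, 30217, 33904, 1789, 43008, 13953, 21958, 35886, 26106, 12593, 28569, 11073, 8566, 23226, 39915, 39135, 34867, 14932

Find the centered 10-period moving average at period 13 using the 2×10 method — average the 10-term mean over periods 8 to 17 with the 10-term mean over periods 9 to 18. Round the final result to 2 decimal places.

21421.95

Sum over 8–17: 1789 + 43008 + 13953 + 21958 + 35886 + 26106 + 12593 + 28569 + 11073 + 8566 = 203501
Sum over 9–18: 43008 + 13953 + 21958 + 35886 + 26106 + 12593 + 28569 + 11073 + 8566 + 23226 = 224938
CMA at t=13 = (203501 + 224938) / (2·10) = 428439 / 20 = 21421.95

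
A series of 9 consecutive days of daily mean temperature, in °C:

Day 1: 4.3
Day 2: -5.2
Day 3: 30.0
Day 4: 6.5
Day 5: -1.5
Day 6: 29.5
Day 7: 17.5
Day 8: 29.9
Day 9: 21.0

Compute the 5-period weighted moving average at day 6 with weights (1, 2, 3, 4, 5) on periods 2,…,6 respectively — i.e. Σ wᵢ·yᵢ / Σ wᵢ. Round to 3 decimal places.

Weighted sum: 1·-5.2 + 2·30.0 + 3·6.5 + 4·-1.5 + 5·29.5 = -5.2 + 60.0 + 19.5 + -6.0 + 147.5 = 215.8
Weight total: 1 + 2 + 3 + 4 + 5 = 15
WMA = 215.8 / 15 = 14.387

14.387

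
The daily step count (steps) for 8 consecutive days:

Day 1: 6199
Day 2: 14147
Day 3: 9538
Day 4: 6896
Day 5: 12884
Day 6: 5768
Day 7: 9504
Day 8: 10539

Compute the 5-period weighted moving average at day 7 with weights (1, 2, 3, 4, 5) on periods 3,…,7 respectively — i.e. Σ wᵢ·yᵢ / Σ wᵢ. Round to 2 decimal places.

8838.27

Weighted sum: 1·9538 + 2·6896 + 3·12884 + 4·5768 + 5·9504 = 9538 + 13792 + 38652 + 23072 + 47520 = 132574
Weight total: 1 + 2 + 3 + 4 + 5 = 15
WMA = 132574 / 15 = 8838.27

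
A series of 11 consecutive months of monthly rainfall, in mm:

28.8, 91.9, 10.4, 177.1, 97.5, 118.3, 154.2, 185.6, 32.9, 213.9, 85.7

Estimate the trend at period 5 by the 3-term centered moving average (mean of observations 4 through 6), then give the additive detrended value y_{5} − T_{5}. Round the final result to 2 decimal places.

Trend T_5 = (177.1 + 97.5 + 118.3) / 3 = 392.9/3 = 130.9667
Detrended value: 97.5 − 130.9667 = -33.47

-33.47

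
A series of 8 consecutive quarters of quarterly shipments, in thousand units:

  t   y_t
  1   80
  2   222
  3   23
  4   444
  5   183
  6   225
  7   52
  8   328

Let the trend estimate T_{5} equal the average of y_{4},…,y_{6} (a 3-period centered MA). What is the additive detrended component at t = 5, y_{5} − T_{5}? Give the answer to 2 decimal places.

-101.00

Trend T_5 = (444 + 183 + 225) / 3 = 852/3 = 284.0000
Detrended value: 183 − 284.0000 = -101.00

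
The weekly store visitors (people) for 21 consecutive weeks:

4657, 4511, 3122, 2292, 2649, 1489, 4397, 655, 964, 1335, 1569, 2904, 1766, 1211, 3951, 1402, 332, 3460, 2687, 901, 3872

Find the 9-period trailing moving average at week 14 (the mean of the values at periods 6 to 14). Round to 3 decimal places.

Sum of periods 6–14: 1489 + 4397 + 655 + 964 + 1335 + 1569 + 2904 + 1766 + 1211 = 16290
Divide by 9: 16290 / 9 = 1810.000

1810.000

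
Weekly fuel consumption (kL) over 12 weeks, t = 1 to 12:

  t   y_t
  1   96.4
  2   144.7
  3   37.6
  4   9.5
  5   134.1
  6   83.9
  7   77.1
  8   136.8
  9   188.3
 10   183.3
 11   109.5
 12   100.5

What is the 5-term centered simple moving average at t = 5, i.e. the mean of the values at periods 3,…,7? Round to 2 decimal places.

68.44

Sum of periods 3–7: 37.6 + 9.5 + 134.1 + 83.9 + 77.1 = 342.2
Divide by 5: 342.2 / 5 = 68.44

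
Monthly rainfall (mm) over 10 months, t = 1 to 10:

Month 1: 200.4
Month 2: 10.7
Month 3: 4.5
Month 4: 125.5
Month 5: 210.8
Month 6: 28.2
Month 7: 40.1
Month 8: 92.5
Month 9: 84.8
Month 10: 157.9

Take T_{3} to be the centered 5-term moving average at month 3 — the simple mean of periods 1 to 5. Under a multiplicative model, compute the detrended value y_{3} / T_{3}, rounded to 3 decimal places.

Trend T_3 = (200.4 + 10.7 + 4.5 + 125.5 + 210.8) / 5 = 551.9/5 = 110.38000
Ratio to trend: 4.5 / 110.38000 = 0.041

0.041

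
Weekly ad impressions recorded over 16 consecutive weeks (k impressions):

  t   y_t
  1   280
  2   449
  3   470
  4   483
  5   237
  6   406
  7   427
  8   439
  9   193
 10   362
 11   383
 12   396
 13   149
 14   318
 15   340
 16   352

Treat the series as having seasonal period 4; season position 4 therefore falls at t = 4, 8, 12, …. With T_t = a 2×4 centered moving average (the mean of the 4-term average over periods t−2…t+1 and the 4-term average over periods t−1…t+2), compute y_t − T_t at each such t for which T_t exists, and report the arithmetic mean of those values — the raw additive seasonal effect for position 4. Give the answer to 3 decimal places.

78.625

Season position 4 occurs at t = 4, 8, 12 (where T_t is defined).
t=4: T_4 = 404.37500; y_4 − T_4 = 483 − 404.37500 = 78.62500
t=8: T_8 = 360.75000; y_8 − T_8 = 439 − 360.75000 = 78.25000
t=12: T_12 = 317.00000; y_12 − T_12 = 396 − 317.00000 = 79.00000
Mean deviation: (78.62500 + 78.25000 + 79.00000) / 3 = 78.625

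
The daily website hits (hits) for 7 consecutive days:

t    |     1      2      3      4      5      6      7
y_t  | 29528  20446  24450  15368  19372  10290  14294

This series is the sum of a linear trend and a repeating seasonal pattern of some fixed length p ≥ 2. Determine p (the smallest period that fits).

First differences y_{t+1} − y_t: -9082, 4004, -9082, 4004, -9082, 4004, …
The difference pattern repeats every 2 terms and not for any smaller step, so p = 2.

2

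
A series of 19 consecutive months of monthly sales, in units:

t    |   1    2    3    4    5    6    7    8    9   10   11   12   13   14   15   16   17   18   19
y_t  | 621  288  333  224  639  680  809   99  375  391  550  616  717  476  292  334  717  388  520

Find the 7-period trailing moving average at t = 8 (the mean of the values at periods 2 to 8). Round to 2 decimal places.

438.86

Sum of periods 2–8: 288 + 333 + 224 + 639 + 680 + 809 + 99 = 3072
Divide by 7: 3072 / 7 = 438.86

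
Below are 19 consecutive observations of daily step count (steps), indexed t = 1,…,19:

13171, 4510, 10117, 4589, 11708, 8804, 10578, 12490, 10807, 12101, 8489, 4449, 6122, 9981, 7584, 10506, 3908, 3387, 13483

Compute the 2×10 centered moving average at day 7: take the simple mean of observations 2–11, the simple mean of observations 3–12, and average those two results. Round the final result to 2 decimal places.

9416.25

Sum over 2–11: 4510 + 10117 + 4589 + 11708 + 8804 + 10578 + 12490 + 10807 + 12101 + 8489 = 94193
Sum over 3–12: 10117 + 4589 + 11708 + 8804 + 10578 + 12490 + 10807 + 12101 + 8489 + 4449 = 94132
CMA at t=7 = (94193 + 94132) / (2·10) = 188325 / 20 = 9416.25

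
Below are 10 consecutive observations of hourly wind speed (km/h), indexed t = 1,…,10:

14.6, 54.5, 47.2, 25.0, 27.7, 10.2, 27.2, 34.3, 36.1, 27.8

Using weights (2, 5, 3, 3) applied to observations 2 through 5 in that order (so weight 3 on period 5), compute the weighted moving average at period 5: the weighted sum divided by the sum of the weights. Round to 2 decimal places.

Weighted sum: 2·54.5 + 5·47.2 + 3·25.0 + 3·27.7 = 109.0 + 236.0 + 75.0 + 83.1 = 503.1
Weight total: 2 + 5 + 3 + 3 = 13
WMA = 503.1 / 13 = 38.70

38.70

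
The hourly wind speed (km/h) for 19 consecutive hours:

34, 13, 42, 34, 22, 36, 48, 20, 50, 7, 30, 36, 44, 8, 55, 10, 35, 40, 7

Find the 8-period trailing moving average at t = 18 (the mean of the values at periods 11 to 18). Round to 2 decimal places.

32.25

Sum of periods 11–18: 30 + 36 + 44 + 8 + 55 + 10 + 35 + 40 = 258
Divide by 8: 258 / 8 = 32.25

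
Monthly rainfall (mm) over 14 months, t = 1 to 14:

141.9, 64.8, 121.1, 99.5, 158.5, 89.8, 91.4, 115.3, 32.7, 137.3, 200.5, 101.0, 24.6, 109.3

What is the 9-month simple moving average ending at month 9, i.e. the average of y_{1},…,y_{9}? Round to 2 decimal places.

101.67

Sum of periods 1–9: 141.9 + 64.8 + 121.1 + 99.5 + 158.5 + 89.8 + 91.4 + 115.3 + 32.7 = 915.0
Divide by 9: 915.0 / 9 = 101.67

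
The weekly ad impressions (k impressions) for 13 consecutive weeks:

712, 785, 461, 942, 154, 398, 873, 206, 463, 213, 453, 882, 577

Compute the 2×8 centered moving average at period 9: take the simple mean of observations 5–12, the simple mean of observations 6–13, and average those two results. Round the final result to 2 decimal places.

Sum over 5–12: 154 + 398 + 873 + 206 + 463 + 213 + 453 + 882 = 3642
Sum over 6–13: 398 + 873 + 206 + 463 + 213 + 453 + 882 + 577 = 4065
CMA at t=9 = (3642 + 4065) / (2·8) = 7707 / 16 = 481.69

481.69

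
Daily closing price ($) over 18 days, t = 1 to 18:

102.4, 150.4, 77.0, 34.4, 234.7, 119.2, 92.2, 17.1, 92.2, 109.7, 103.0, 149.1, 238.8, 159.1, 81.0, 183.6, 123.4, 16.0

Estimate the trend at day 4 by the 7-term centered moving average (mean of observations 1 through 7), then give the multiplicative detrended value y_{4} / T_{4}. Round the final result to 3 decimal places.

Trend T_4 = (102.4 + 150.4 + 77.0 + 34.4 + 234.7 + 119.2 + 92.2) / 7 = 810.3/7 = 115.75714
Ratio to trend: 34.4 / 115.75714 = 0.297

0.297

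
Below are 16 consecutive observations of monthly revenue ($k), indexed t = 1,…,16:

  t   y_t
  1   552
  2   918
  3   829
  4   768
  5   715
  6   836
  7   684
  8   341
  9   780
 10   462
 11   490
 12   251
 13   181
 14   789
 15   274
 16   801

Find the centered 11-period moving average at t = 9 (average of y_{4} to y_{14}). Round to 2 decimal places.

572.45

Sum of periods 4–14: 768 + 715 + 836 + 684 + 341 + 780 + 462 + 490 + 251 + 181 + 789 = 6297
Divide by 11: 6297 / 11 = 572.45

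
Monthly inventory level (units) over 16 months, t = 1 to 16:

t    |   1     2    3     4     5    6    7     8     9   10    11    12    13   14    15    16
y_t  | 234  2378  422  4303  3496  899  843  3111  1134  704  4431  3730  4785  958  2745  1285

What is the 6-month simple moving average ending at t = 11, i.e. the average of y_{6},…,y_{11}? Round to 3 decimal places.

Sum of periods 6–11: 899 + 843 + 3111 + 1134 + 704 + 4431 = 11122
Divide by 6: 11122 / 6 = 1853.667

1853.667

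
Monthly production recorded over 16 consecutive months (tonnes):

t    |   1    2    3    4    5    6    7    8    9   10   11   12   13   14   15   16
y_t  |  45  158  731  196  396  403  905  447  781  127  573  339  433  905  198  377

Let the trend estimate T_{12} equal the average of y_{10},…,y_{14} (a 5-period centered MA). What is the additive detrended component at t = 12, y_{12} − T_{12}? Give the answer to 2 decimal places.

Trend T_12 = (127 + 573 + 339 + 433 + 905) / 5 = 2377/5 = 475.4000
Detrended value: 339 − 475.4000 = -136.40

-136.40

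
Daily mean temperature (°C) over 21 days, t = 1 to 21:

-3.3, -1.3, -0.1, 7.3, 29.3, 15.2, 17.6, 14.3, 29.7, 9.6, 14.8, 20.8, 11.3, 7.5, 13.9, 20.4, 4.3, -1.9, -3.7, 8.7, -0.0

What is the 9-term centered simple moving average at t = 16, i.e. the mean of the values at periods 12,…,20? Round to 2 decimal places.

Sum of periods 12–20: 20.8 + 11.3 + 7.5 + 13.9 + 20.4 + 4.3 + (-1.9) + (-3.7) + 8.7 = 81.3
Divide by 9: 81.3 / 9 = 9.03

9.03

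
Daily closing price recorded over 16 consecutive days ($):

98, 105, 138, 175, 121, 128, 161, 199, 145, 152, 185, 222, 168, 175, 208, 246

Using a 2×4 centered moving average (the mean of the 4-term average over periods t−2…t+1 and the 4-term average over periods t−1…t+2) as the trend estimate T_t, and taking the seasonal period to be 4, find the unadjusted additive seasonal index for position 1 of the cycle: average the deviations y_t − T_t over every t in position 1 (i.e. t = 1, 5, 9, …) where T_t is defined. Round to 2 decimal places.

Season position 1 occurs at t = 5, 9, 13 (where T_t is defined).
t=5: T_5 = 143.3750; y_5 − T_5 = 121 − 143.3750 = -22.3750
t=9: T_9 = 167.2500; y_9 − T_9 = 145 − 167.2500 = -22.2500
t=13: T_13 = 190.3750; y_13 − T_13 = 168 − 190.3750 = -22.3750
Mean deviation: (-22.3750 + -22.2500 + -22.3750) / 3 = -22.33

-22.33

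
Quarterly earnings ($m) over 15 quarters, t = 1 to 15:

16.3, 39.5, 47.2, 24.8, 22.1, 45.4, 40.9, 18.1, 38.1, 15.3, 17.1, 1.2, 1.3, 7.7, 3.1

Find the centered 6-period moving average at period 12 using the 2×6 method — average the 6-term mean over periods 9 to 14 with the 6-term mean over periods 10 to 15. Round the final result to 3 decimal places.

10.533

Sum over 9–14: 38.1 + 15.3 + 17.1 + 1.2 + 1.3 + 7.7 = 80.7
Sum over 10–15: 15.3 + 17.1 + 1.2 + 1.3 + 7.7 + 3.1 = 45.7
CMA at t=12 = (80.7 + 45.7) / (2·6) = 126.4 / 12 = 10.533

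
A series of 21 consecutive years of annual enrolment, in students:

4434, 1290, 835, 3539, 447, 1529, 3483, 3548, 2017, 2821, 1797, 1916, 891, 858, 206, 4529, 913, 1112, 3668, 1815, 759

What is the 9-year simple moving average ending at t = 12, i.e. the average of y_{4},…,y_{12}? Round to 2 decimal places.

2344.11

Sum of periods 4–12: 3539 + 447 + 1529 + 3483 + 3548 + 2017 + 2821 + 1797 + 1916 = 21097
Divide by 9: 21097 / 9 = 2344.11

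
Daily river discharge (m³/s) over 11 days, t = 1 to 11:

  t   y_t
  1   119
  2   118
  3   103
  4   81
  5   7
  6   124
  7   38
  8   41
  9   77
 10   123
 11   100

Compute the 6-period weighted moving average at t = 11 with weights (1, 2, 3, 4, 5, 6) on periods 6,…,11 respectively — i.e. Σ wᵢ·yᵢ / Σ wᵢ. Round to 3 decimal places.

Weighted sum: 1·124 + 2·38 + 3·41 + 4·77 + 5·123 + 6·100 = 124 + 76 + 123 + 308 + 615 + 600 = 1846
Weight total: 1 + 2 + 3 + 4 + 5 + 6 = 21
WMA = 1846 / 21 = 87.905

87.905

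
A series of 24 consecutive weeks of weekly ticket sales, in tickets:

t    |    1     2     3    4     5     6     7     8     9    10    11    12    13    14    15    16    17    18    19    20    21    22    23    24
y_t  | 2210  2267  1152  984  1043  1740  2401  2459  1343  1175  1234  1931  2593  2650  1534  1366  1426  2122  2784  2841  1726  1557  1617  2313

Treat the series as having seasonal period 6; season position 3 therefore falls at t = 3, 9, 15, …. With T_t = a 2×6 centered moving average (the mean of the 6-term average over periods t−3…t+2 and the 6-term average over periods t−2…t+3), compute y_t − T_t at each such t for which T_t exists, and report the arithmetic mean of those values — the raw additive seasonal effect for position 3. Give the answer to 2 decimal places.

Season position 3 occurs at t = 9, 15, 21 (where T_t is defined).
t=9: T_9 = 1741.2500; y_9 − T_9 = 1343 − 1741.2500 = -398.2500
t=15: T_15 = 1932.5833; y_15 − T_15 = 1534 − 1932.5833 = -398.5833
t=21: T_21 = 2123.7500; y_21 − T_21 = 1726 − 2123.7500 = -397.7500
Mean deviation: (-398.2500 + -398.5833 + -397.7500) / 3 = -398.19

-398.19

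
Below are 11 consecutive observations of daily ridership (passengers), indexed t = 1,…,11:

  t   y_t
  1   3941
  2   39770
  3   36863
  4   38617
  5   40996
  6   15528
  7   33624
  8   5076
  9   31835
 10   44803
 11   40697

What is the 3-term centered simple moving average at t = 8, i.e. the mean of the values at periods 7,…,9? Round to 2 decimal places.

Sum of periods 7–9: 33624 + 5076 + 31835 = 70535
Divide by 3: 70535 / 3 = 23511.67

23511.67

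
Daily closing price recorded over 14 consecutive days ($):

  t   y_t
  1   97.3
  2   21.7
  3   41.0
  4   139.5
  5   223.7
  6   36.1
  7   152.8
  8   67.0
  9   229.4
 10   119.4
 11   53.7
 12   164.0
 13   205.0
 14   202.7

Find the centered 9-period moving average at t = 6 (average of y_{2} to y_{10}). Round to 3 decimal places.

Sum of periods 2–10: 21.7 + 41.0 + 139.5 + 223.7 + 36.1 + 152.8 + 67.0 + 229.4 + 119.4 = 1030.6
Divide by 9: 1030.6 / 9 = 114.511

114.511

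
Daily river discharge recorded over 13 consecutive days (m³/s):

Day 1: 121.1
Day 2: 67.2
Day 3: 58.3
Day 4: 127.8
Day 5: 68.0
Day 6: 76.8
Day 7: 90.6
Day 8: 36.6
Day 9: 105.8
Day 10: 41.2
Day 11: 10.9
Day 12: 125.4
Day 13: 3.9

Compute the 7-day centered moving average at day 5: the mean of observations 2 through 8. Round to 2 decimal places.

75.04

Sum of periods 2–8: 67.2 + 58.3 + 127.8 + 68.0 + 76.8 + 90.6 + 36.6 = 525.3
Divide by 7: 525.3 / 7 = 75.04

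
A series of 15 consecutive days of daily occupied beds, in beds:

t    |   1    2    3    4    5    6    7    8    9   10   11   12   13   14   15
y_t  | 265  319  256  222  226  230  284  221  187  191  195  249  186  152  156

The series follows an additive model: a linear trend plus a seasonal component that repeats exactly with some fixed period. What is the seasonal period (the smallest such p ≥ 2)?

First differences y_{t+1} − y_t: 54, -63, -34, 4, 4, 54, -63, -34, 4, 4, 54, -63, …
The difference pattern repeats every 5 terms and not for any smaller step, so p = 5.

5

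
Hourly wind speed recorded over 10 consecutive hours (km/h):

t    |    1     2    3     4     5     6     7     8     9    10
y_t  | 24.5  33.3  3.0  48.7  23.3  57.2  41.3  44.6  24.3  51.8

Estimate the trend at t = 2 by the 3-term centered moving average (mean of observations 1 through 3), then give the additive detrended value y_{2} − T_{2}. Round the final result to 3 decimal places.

Trend T_2 = (24.5 + 33.3 + 3.0) / 3 = 60.8/3 = 20.26667
Detrended value: 33.3 − 20.26667 = 13.033

13.033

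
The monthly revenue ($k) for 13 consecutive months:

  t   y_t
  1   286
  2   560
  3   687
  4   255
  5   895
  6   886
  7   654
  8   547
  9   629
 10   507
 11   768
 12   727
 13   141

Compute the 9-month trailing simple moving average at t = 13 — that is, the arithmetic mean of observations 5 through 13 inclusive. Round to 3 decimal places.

639.333

Sum of periods 5–13: 895 + 886 + 654 + 547 + 629 + 507 + 768 + 727 + 141 = 5754
Divide by 9: 5754 / 9 = 639.333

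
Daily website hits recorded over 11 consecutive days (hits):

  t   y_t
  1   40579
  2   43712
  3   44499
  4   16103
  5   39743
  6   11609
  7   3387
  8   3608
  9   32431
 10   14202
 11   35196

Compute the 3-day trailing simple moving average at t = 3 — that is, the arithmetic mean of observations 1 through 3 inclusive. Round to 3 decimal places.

42930.000

Sum of periods 1–3: 40579 + 43712 + 44499 = 128790
Divide by 3: 128790 / 3 = 42930.000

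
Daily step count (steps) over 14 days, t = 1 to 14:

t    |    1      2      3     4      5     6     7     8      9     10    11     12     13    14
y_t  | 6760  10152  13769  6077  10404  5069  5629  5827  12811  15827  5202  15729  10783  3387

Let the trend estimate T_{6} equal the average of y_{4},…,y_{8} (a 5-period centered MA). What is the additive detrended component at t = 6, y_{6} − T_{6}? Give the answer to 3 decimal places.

Trend T_6 = (6077 + 10404 + 5069 + 5629 + 5827) / 5 = 33006/5 = 6601.20000
Detrended value: 5069 − 6601.20000 = -1532.200

-1532.200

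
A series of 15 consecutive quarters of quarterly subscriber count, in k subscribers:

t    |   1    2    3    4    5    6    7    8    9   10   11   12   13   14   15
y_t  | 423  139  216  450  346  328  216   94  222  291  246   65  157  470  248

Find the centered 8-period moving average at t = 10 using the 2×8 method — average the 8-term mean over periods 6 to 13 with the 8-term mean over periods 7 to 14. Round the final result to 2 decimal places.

211.25

Sum over 6–13: 328 + 216 + 94 + 222 + 291 + 246 + 65 + 157 = 1619
Sum over 7–14: 216 + 94 + 222 + 291 + 246 + 65 + 157 + 470 = 1761
CMA at t=10 = (1619 + 1761) / (2·8) = 3380 / 16 = 211.25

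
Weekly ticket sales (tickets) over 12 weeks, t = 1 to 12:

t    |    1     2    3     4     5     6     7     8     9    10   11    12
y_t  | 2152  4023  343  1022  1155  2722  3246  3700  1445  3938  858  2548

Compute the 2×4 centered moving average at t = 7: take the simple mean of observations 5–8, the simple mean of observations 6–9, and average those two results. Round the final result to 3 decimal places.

2742.000

Sum over 5–8: 1155 + 2722 + 3246 + 3700 = 10823
Sum over 6–9: 2722 + 3246 + 3700 + 1445 = 11113
CMA at t=7 = (10823 + 11113) / (2·4) = 21936 / 8 = 2742.000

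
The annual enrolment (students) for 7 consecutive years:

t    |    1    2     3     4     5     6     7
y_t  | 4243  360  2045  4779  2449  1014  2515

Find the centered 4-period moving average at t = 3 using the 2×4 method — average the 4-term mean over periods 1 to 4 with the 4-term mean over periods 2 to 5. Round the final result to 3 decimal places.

Sum over 1–4: 4243 + 360 + 2045 + 4779 = 11427
Sum over 2–5: 360 + 2045 + 4779 + 2449 = 9633
CMA at t=3 = (11427 + 9633) / (2·4) = 21060 / 8 = 2632.500

2632.500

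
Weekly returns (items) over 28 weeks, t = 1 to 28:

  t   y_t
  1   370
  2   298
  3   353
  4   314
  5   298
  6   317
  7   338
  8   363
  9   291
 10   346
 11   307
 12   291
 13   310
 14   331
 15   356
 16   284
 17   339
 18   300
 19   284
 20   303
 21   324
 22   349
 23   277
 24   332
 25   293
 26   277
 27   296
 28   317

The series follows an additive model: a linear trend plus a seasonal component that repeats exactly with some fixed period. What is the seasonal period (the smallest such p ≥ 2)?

7

First differences y_{t+1} − y_t: -72, 55, -39, -16, 19, 21, 25, -72, 55, -39, -16, 19, 21, 25, -72, 55, …
The difference pattern repeats every 7 terms and not for any smaller step, so p = 7.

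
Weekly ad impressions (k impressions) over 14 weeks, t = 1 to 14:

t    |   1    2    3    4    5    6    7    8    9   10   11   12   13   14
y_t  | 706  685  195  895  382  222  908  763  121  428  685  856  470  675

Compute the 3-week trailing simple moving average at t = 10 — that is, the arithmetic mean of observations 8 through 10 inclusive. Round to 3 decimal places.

Sum of periods 8–10: 763 + 121 + 428 = 1312
Divide by 3: 1312 / 3 = 437.333

437.333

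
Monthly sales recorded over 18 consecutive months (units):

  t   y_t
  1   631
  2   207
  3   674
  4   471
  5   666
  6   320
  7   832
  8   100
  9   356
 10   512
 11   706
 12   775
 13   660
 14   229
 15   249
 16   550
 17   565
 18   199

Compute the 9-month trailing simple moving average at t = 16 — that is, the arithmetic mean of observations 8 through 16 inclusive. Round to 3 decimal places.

Sum of periods 8–16: 100 + 356 + 512 + 706 + 775 + 660 + 229 + 249 + 550 = 4137
Divide by 9: 4137 / 9 = 459.667

459.667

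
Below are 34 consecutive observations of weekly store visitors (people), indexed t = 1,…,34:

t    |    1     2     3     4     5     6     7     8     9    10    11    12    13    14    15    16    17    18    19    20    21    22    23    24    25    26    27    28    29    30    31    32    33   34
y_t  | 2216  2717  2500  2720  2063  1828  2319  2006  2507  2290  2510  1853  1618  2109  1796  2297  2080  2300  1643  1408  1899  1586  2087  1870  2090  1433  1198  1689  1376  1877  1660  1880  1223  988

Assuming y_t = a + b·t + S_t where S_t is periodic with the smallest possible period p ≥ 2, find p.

7

First differences y_{t+1} − y_t: 501, -217, 220, -657, -235, 491, -313, 501, -217, 220, -657, -235, 491, -313, 501, -217, …
The difference pattern repeats every 7 terms and not for any smaller step, so p = 7.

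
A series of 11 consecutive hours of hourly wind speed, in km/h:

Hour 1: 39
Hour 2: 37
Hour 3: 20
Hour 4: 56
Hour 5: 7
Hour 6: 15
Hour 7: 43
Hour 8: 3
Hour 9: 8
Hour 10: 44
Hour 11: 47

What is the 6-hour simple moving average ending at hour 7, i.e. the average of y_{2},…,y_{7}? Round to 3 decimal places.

29.667

Sum of periods 2–7: 37 + 20 + 56 + 7 + 15 + 43 = 178
Divide by 6: 178 / 6 = 29.667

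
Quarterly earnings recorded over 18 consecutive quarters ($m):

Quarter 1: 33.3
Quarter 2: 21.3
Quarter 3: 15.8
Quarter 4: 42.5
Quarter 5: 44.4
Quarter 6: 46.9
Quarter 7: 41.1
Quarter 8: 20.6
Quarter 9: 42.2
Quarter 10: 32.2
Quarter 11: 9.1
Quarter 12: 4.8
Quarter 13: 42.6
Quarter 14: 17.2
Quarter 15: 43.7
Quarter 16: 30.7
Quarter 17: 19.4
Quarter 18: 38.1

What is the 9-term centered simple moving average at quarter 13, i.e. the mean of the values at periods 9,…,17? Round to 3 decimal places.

26.878

Sum of periods 9–17: 42.2 + 32.2 + 9.1 + 4.8 + 42.6 + 17.2 + 43.7 + 30.7 + 19.4 = 241.9
Divide by 9: 241.9 / 9 = 26.878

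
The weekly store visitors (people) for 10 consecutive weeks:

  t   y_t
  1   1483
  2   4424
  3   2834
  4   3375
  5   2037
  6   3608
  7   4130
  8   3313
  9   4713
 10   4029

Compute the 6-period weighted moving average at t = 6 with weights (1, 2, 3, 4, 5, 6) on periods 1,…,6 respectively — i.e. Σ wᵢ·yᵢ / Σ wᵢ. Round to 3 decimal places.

Weighted sum: 1·1483 + 2·4424 + 3·2834 + 4·3375 + 5·2037 + 6·3608 = 1483 + 8848 + 8502 + 13500 + 10185 + 21648 = 64166
Weight total: 1 + 2 + 3 + 4 + 5 + 6 = 21
WMA = 64166 / 21 = 3055.524

3055.524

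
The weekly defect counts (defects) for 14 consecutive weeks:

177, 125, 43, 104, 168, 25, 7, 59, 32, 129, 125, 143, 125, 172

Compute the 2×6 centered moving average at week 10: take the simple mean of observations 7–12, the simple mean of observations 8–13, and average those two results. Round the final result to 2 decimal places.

92.33

Sum over 7–12: 7 + 59 + 32 + 129 + 125 + 143 = 495
Sum over 8–13: 59 + 32 + 129 + 125 + 143 + 125 = 613
CMA at t=10 = (495 + 613) / (2·6) = 1108 / 12 = 92.33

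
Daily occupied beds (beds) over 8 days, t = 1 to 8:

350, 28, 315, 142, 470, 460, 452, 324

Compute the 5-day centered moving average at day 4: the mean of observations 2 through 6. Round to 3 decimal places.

Sum of periods 2–6: 28 + 315 + 142 + 470 + 460 = 1415
Divide by 5: 1415 / 5 = 283.000

283.000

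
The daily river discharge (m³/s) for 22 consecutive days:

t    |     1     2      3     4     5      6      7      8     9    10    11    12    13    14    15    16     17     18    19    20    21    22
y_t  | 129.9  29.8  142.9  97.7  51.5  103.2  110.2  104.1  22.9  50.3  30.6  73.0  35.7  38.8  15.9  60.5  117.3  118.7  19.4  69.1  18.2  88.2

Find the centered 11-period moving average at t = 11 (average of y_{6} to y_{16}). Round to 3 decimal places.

58.655

Sum of periods 6–16: 103.2 + 110.2 + 104.1 + 22.9 + 50.3 + 30.6 + 73.0 + 35.7 + 38.8 + 15.9 + 60.5 = 645.2
Divide by 11: 645.2 / 11 = 58.655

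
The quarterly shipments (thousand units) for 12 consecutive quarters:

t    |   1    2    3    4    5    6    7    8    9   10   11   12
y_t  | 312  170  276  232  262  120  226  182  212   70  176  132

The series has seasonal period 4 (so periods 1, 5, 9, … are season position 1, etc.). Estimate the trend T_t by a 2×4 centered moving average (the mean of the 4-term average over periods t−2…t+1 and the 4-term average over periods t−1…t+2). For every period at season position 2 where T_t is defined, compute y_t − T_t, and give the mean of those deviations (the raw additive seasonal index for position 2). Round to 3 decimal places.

-83.750

Season position 2 occurs at t = 6, 10 (where T_t is defined).
t=6: T_6 = 203.75000; y_6 − T_6 = 120 − 203.75000 = -83.75000
t=10: T_10 = 153.75000; y_10 − T_10 = 70 − 153.75000 = -83.75000
Mean deviation: (-83.75000 + -83.75000) / 2 = -83.750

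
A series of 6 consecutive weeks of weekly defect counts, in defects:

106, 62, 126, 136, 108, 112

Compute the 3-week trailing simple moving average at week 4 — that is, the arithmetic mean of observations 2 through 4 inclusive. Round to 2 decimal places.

108.00

Sum of periods 2–4: 62 + 126 + 136 = 324
Divide by 3: 324 / 3 = 108.00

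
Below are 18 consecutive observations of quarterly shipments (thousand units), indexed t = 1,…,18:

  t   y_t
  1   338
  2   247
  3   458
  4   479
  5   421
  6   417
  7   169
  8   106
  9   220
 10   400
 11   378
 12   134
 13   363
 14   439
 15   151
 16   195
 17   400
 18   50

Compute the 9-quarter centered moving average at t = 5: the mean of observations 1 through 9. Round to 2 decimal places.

317.22

Sum of periods 1–9: 338 + 247 + 458 + 479 + 421 + 417 + 169 + 106 + 220 = 2855
Divide by 9: 2855 / 9 = 317.22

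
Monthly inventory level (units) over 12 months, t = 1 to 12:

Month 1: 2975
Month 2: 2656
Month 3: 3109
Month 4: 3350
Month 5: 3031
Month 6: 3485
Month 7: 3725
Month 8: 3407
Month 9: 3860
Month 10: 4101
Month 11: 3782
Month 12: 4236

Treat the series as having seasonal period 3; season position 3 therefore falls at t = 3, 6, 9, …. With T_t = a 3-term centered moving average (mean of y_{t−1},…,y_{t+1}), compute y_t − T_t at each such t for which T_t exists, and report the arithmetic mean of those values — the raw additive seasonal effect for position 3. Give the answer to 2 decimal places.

70.89

Season position 3 occurs at t = 3, 6, 9 (where T_t is defined).
t=3: T_3 = 3038.3333; y_3 − T_3 = 3109 − 3038.3333 = 70.6667
t=6: T_6 = 3413.6667; y_6 − T_6 = 3485 − 3413.6667 = 71.3333
t=9: T_9 = 3789.3333; y_9 − T_9 = 3860 − 3789.3333 = 70.6667
Mean deviation: (70.6667 + 71.3333 + 70.6667) / 3 = 70.89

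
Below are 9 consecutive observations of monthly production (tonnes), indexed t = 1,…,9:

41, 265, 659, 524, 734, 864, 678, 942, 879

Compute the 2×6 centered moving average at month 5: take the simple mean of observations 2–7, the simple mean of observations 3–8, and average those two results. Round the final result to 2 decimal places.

677.08

Sum over 2–7: 265 + 659 + 524 + 734 + 864 + 678 = 3724
Sum over 3–8: 659 + 524 + 734 + 864 + 678 + 942 = 4401
CMA at t=5 = (3724 + 4401) / (2·6) = 8125 / 12 = 677.08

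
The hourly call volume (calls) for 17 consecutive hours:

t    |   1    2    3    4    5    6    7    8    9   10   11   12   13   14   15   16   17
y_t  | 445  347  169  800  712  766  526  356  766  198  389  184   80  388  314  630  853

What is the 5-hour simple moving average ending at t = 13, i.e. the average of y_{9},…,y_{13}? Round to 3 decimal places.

323.400

Sum of periods 9–13: 766 + 198 + 389 + 184 + 80 = 1617
Divide by 5: 1617 / 5 = 323.400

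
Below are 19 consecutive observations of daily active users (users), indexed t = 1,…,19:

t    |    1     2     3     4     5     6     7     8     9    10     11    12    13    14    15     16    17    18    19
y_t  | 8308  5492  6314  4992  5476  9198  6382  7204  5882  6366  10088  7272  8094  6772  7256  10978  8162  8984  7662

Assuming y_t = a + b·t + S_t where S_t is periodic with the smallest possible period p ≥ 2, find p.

First differences y_{t+1} − y_t: -2816, 822, -1322, 484, 3722, -2816, 822, -1322, 484, 3722, -2816, 822, …
The difference pattern repeats every 5 terms and not for any smaller step, so p = 5.

5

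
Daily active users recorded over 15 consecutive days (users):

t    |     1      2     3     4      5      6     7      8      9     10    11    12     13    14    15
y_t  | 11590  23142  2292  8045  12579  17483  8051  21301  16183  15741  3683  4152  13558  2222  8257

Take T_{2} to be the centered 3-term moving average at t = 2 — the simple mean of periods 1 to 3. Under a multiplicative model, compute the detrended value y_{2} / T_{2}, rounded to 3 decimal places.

1.875

Trend T_2 = (11590 + 23142 + 2292) / 3 = 37024/3 = 12341.33333
Ratio to trend: 23142 / 12341.33333 = 1.875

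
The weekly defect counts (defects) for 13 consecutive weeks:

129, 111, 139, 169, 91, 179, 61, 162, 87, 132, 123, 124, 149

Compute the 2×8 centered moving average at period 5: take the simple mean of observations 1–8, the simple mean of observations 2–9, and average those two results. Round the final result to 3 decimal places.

127.500

Sum over 1–8: 129 + 111 + 139 + 169 + 91 + 179 + 61 + 162 = 1041
Sum over 2–9: 111 + 139 + 169 + 91 + 179 + 61 + 162 + 87 = 999
CMA at t=5 = (1041 + 999) / (2·8) = 2040 / 16 = 127.500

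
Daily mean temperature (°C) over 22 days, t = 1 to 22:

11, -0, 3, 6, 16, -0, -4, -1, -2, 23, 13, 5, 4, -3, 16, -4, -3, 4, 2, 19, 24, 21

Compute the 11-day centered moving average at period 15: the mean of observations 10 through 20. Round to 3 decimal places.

6.909

Sum of periods 10–20: 23 + 13 + 5 + 4 + (-3) + 16 + (-4) + (-3) + 4 + 2 + 19 = 76
Divide by 11: 76 / 11 = 6.909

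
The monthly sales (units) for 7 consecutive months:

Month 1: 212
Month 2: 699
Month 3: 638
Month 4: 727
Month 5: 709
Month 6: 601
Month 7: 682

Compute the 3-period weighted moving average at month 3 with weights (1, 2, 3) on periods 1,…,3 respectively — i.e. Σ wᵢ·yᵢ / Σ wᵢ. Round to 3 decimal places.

Weighted sum: 1·212 + 2·699 + 3·638 = 212 + 1398 + 1914 = 3524
Weight total: 1 + 2 + 3 = 6
WMA = 3524 / 6 = 587.333

587.333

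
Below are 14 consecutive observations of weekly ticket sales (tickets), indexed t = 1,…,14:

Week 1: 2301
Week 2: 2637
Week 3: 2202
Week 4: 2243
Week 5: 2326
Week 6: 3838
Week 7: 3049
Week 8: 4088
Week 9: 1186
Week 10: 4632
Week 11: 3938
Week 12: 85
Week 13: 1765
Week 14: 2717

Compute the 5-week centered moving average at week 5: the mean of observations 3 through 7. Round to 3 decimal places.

2731.600

Sum of periods 3–7: 2202 + 2243 + 2326 + 3838 + 3049 = 13658
Divide by 5: 13658 / 5 = 2731.600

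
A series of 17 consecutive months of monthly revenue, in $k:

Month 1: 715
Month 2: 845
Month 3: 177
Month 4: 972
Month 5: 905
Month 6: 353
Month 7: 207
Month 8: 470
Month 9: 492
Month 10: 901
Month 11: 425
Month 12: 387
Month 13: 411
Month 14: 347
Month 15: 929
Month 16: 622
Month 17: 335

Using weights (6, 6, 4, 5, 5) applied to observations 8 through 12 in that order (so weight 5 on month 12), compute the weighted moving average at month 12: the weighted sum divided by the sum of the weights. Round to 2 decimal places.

516.77

Weighted sum: 6·470 + 6·492 + 4·901 + 5·425 + 5·387 = 2820 + 2952 + 3604 + 2125 + 1935 = 13436
Weight total: 6 + 6 + 4 + 5 + 5 = 26
WMA = 13436 / 26 = 516.77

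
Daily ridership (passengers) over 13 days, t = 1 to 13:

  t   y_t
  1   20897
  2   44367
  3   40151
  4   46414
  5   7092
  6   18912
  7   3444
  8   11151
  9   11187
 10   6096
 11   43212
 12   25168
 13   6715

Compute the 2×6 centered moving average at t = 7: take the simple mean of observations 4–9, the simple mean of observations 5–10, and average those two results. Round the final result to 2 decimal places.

Sum over 4–9: 46414 + 7092 + 18912 + 3444 + 11151 + 11187 = 98200
Sum over 5–10: 7092 + 18912 + 3444 + 11151 + 11187 + 6096 = 57882
CMA at t=7 = (98200 + 57882) / (2·6) = 156082 / 12 = 13006.83

13006.83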